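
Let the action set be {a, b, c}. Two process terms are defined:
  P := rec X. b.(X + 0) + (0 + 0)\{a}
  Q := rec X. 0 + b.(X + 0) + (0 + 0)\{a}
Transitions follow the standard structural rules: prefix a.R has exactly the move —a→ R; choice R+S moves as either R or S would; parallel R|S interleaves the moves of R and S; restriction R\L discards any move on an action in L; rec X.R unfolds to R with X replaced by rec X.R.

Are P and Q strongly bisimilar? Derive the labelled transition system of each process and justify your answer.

LTS(P): 2 reachable states
  m0 = rec X. b.(X + 0) + (0 + 0)\{a} has moves =b=> m1
  m1 = (rec X. b.(X + 0) + (0 + 0)\{a}) + 0 has moves =b=> m1
LTS(Q): 2 reachable states
  n0 = rec X. 0 + b.(X + 0) + (0 + 0)\{a} has moves =b=> n1
  n1 = (rec X. 0 + b.(X + 0) + (0 + 0)\{a}) + 0 has moves =b=> n1
Bisimilarity quotient blocks:
  B0 = {m0, m1, n0, n1}
m0 ∈ B0, n0 ∈ B0 → same block

P ~ Q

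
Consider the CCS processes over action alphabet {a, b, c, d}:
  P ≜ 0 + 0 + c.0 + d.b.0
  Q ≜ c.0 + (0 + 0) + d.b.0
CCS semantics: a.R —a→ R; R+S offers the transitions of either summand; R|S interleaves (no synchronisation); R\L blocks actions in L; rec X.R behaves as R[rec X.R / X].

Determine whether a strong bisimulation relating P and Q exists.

P ~ Q

LTS(P): 3 reachable states
  m0 = 0 + 0 + c.0 + d.b.0 | =c=> m1, =d=> m2
  m1 = 0 | ∅
  m2 = b.0 | =b=> m1
LTS(Q): 3 reachable states
  n0 = c.0 + (0 + 0) + d.b.0 | =c=> n1, =d=> n2
  n1 = 0 | ∅
  n2 = b.0 | =b=> n1
Partition-refinement fixed point:
  B0 = {m0, n0}
  B1 = {m2, n2}
  B2 = {m1, n1}
m0 ∈ B0, n0 ∈ B0 → same block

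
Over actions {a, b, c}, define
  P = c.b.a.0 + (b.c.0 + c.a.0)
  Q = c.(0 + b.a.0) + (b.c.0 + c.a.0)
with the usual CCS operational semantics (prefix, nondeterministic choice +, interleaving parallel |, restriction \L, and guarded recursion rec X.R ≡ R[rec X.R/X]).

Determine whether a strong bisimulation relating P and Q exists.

YES

LTS(P): 5 reachable states
  m0 = c.b.a.0 + (b.c.0 + c.a.0) :: -b-> m1, -c-> m2, -c-> m3
  m1 = c.0 :: -c-> m4
  m2 = a.0 :: -a-> m4
  m3 = b.a.0 :: -b-> m2
  m4 = 0 :: deadlocked
LTS(Q): 5 reachable states
  n0 = c.(0 + b.a.0) + (b.c.0 + c.a.0) :: -b-> n1, -c-> n2, -c-> n3
  n1 = c.0 :: -c-> n4
  n2 = 0 + b.a.0 :: -b-> n3
  n3 = a.0 :: -a-> n4
  n4 = 0 :: deadlocked
Bisimilarity quotient blocks:
  B0 = {m0, n0}
  B1 = {m1, n1}
  B2 = {m4, n4}
  B3 = {m3, n2}
  B4 = {m2, n3}
m0 ∈ B0, n0 ∈ B0 → same block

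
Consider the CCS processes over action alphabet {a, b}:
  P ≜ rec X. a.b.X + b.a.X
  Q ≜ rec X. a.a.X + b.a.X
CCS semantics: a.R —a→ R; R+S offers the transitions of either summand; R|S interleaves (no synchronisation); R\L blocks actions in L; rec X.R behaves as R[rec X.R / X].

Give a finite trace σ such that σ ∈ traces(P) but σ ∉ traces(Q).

Reachable graph of P (3 states):
  s0 = rec X. a.b.X + b.a.X ⊢ =a=> s1, =b=> s2
  s1 = b.(rec X. a.b.X + b.a.X) ⊢ =b=> s0
  s2 = a.(rec X. a.b.X + b.a.X) ⊢ =a=> s0
Reachable graph of Q (2 states):
  t0 = rec X. a.a.X + b.a.X ⊢ =a=> t1, =b=> t1
  t1 = a.(rec X. a.a.X + b.a.X) ⊢ =a=> t0
Trace ⟨ab⟩ through P, begin at {s0}:
  step 1 (a): {s1}
  step 2 (b): {s0}
  — P admits the full trace.
Trace ⟨ab⟩ through Q, begin at {t0}:
  step 1 (a): {t1}
  step 2 (b): no successor for Q

ab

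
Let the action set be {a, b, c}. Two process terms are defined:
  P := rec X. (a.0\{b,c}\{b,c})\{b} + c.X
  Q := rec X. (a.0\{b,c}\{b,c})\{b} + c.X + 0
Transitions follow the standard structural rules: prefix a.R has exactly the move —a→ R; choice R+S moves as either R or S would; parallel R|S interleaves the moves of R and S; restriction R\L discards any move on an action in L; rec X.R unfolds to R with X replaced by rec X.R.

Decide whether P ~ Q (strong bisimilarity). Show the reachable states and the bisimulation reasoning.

Reachable graph of P (2 states):
  m0 = rec X. (a.0\{b,c}\{b,c})\{b} + c.X has moves --a--▸ m1, --c--▸ m0
  m1 = 0\{b,c}\{b,c}\{b} has moves ·
Reachable graph of Q (2 states):
  n0 = rec X. (a.0\{b,c}\{b,c})\{b} + c.X + 0 has moves --a--▸ n1, --c--▸ n0
  n1 = 0\{b,c}\{b,c}\{b} has moves ·
Coarsest stable partition (strong bisimilarity classes):
  B0 = {m0, n0}
  B1 = {m1, n1}
m0 ∈ B0, n0 ∈ B0 → same block

P ~ Q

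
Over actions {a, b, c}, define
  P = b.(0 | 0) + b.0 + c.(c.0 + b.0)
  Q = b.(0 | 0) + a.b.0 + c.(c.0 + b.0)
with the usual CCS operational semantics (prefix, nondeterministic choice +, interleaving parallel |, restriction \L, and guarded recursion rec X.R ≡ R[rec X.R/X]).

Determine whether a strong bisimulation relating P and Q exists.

Reachable graph of P (4 states):
  s0 = b.(0 | 0) + b.0 + c.(c.0 + b.0) has moves ··b··> s1, ··b··> s2, ··c··> s3
  s1 = 0 has moves ·
  s2 = 0 | 0 has moves ·
  s3 = c.0 + b.0 has moves ··b··> s1, ··c··> s1
Reachable graph of Q (5 states):
  t0 = b.(0 | 0) + a.b.0 + c.(c.0 + b.0) has moves ··a··> t1, ··b··> t2, ··c··> t3
  t1 = b.0 has moves ··b··> t4
  t2 = 0 | 0 has moves ·
  t3 = c.0 + b.0 has moves ··b··> t4, ··c··> t4
  t4 = 0 has moves ·
Bisimilarity quotient blocks:
  B0 = {s0}
  B1 = {s3, t3}
  B2 = {s1, s2, t2, t4}
  B3 = {t0}
  B4 = {t1}
s0 ∈ B0, t0 ∈ B3 → different blocks

NO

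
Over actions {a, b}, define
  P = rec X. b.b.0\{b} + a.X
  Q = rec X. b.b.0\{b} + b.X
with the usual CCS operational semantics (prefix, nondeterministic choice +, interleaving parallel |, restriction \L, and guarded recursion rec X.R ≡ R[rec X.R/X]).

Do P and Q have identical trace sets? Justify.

trace-distinct — witness ⟨a⟩

LTS(P): 3 reachable states
  s0 = rec X. b.b.0\{b} + a.X :: =a=> s0, =b=> s1
  s1 = b.0\{b} :: =b=> s2
  s2 = 0\{b} :: ∅
LTS(Q): 3 reachable states
  t0 = rec X. b.b.0\{b} + b.X :: =b=> t0, =b=> t1
  t1 = b.0\{b} :: =b=> t2
  t2 = 0\{b} :: ∅
Trace ⟨a⟩ through P, begin at {s0}:
  after a @ step 1: {s0}
  P completes σ.
Trace ⟨a⟩ through Q, begin at {t0}:
  after a @ step 1: ∅ (Q stuck)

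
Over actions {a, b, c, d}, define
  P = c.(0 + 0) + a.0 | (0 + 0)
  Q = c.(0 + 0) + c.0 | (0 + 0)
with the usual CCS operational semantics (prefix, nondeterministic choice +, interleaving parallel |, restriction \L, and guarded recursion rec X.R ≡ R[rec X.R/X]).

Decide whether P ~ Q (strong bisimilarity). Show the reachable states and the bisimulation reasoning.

NO

LTS(P): 3 reachable states
  m0 = c.(0 + 0) + a.0 | (0 + 0) has moves ··a··> m1, ··c··> m2
  m1 = 0 | (0 + 0) has moves (no moves)
  m2 = 0 + 0 has moves (no moves)
LTS(Q): 3 reachable states
  n0 = c.(0 + 0) + c.0 | (0 + 0) has moves ··c··> n1, ··c··> n2
  n1 = 0 + 0 has moves (no moves)
  n2 = 0 | (0 + 0) has moves (no moves)
Bisimilarity quotient blocks:
  B0 = {m0}
  B1 = {m1, m2, n1, n2}
  B2 = {n0}
m0 ∈ B0, n0 ∈ B2 → different blocks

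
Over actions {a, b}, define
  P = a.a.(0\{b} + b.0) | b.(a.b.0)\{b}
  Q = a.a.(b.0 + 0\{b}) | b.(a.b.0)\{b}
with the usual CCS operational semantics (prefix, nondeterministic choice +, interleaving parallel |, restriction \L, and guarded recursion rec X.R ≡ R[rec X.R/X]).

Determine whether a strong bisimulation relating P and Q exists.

LTS(P): 12 reachable states
  u0 = a.a.(0\{b} + b.0) | b.(a.b.0)\{b} :: ··a··> u1, ··b··> u2
  u1 = a.(0\{b} + b.0) | b.(a.b.0)\{b} :: ··a··> u3, ··b··> u4
  u2 = a.a.(0\{b} + b.0) | (a.b.0)\{b} :: ··a··> u4, ··a··> u5
  u3 = (0\{b} + b.0) | b.(a.b.0)\{b} :: ··b··> u6, ··b··> u7
  u4 = a.(0\{b} + b.0) | (a.b.0)\{b} :: ··a··> u6, ··a··> u8
  u5 = a.a.(0\{b} + b.0) | (b.0)\{b} :: ··a··> u8
  u6 = (0\{b} + b.0) | (a.b.0)\{b} :: ··a··> u9, ··b··> u10
  u7 = 0 | b.(a.b.0)\{b} :: ··b··> u10
  u8 = a.(0\{b} + b.0) | (b.0)\{b} :: ··a··> u9
  u9 = (0\{b} + b.0) | (b.0)\{b} :: ··b··> u11
  u10 = 0 | (a.b.0)\{b} :: ··a··> u11
  u11 = 0 | (b.0)\{b} :: ·
LTS(Q): 12 reachable states
  v0 = a.a.(b.0 + 0\{b}) | b.(a.b.0)\{b} :: ··a··> v1, ··b··> v2
  v1 = a.(b.0 + 0\{b}) | b.(a.b.0)\{b} :: ··a··> v3, ··b··> v4
  v2 = a.a.(b.0 + 0\{b}) | (a.b.0)\{b} :: ··a··> v4, ··a··> v5
  v3 = (b.0 + 0\{b}) | b.(a.b.0)\{b} :: ··b··> v6, ··b··> v7
  v4 = a.(b.0 + 0\{b}) | (a.b.0)\{b} :: ··a··> v6, ··a··> v8
  v5 = a.a.(b.0 + 0\{b}) | (b.0)\{b} :: ··a··> v8
  v6 = (b.0 + 0\{b}) | (a.b.0)\{b} :: ··a··> v9, ··b··> v10
  v7 = 0 | b.(a.b.0)\{b} :: ··b··> v10
  v8 = a.(b.0 + 0\{b}) | (b.0)\{b} :: ··a··> v9
  v9 = (b.0 + 0\{b}) | (b.0)\{b} :: ··b··> v11
  v10 = 0 | (a.b.0)\{b} :: ··a··> v11
  v11 = 0 | (b.0)\{b} :: ·
Bisimilarity quotient blocks:
  B0 = {u0, v0}
  B1 = {u1, v1}
  B2 = {u4, v4}
  B3 = {u6, v6}
  B4 = {u10, v10}
  B5 = {u11, v11}
  B6 = {u9, v9}
  B7 = {u8, v8}
  B8 = {u3, v3}
  B9 = {u7, v7}
  B10 = {u2, v2}
  B11 = {u5, v5}
u0 ∈ B0, v0 ∈ B0 → same block

bisimilar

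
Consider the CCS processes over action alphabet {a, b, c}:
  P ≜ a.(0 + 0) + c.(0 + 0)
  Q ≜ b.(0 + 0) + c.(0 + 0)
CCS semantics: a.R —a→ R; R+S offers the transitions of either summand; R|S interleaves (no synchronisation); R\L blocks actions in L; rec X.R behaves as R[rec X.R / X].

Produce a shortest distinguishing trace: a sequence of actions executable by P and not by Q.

P's transition system — 2 states:
  m0 = a.(0 + 0) + c.(0 + 0) ⊢ --a--▸ m1, --c--▸ m1
  m1 = 0 + 0 ⊢ deadlocked
Q's transition system — 2 states:
  n0 = b.(0 + 0) + c.(0 + 0) ⊢ --b--▸ n1, --c--▸ n1
  n1 = 0 + 0 ⊢ deadlocked
Run σ = ⟨a⟩ on P: start {m0}
  [1] a ⇒ {m1}
  P completes σ.
Run σ = ⟨a⟩ on Q: start {n0}
  [1] a ⇒ no successor for Q

a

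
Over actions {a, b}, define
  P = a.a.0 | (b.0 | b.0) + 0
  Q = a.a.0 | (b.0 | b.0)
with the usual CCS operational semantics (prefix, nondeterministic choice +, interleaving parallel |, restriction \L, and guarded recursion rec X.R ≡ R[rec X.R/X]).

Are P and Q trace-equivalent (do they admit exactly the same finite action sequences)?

YES

LTS(P): 12 reachable states
  s0 = a.a.0 | (b.0 | b.0) + 0 | ··a··> s1, ··b··> s2, ··b··> s3
  s1 = a.0 | (b.0 | b.0) | ··a··> s4, ··b··> s5, ··b··> s6
  s2 = a.a.0 | (0 | b.0) | ··a··> s5, ··b··> s7
  s3 = a.a.0 | (b.0 | 0) | ··a··> s6, ··b··> s7
  s4 = 0 | (b.0 | b.0) | ··b··> s8, ··b··> s9
  s5 = a.0 | (0 | b.0) | ··a··> s8, ··b··> s10
  s6 = a.0 | (b.0 | 0) | ··a··> s9, ··b··> s10
  s7 = a.a.0 | (0 | 0) | ··a··> s10
  s8 = 0 | (0 | b.0) | ··b··> s11
  s9 = 0 | (b.0 | 0) | ··b··> s11
  s10 = a.0 | (0 | 0) | ··a··> s11
  s11 = 0 | (0 | 0) | (no moves)
LTS(Q): 12 reachable states
  t0 = a.a.0 | (b.0 | b.0) | ··a··> t1, ··b··> t2, ··b··> t3
  t1 = a.0 | (b.0 | b.0) | ··a··> t4, ··b··> t5, ··b··> t6
  t2 = a.a.0 | (0 | b.0) | ··a··> t5, ··b··> t7
  t3 = a.a.0 | (b.0 | 0) | ··a··> t6, ··b··> t7
  t4 = 0 | (b.0 | b.0) | ··b··> t8, ··b··> t9
  t5 = a.0 | (0 | b.0) | ··a··> t8, ··b··> t10
  t6 = a.0 | (b.0 | 0) | ··a··> t9, ··b··> t10
  t7 = a.a.0 | (0 | 0) | ··a··> t10
  t8 = 0 | (0 | b.0) | ··b··> t11
  t9 = 0 | (b.0 | 0) | ··b··> t11
  t10 = a.0 | (0 | 0) | ··a··> t11
  t11 = 0 | (0 | 0) | (no moves)
Bisimilarity quotient blocks:
  B0 = {s0, t0}
  B1 = {s1, t1}
  B2 = {s5, s6, t5, t6}
  B3 = {s8, s9, t8, t9}
  B4 = {s11, t11}
  B5 = {s10, t10}
  B6 = {s4, t4}
  B7 = {s2, s3, t2, t3}
  B8 = {s7, t7}
s0 ∈ B0, t0 ∈ B0 → same block
Bisimilar ⇒ trace-equivalent.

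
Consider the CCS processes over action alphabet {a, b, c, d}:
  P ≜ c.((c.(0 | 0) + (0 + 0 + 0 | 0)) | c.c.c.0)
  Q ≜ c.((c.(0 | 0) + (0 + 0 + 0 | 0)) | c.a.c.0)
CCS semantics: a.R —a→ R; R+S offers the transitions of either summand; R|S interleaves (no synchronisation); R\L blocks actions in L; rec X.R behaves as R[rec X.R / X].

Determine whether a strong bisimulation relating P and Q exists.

P ≁ Q

LTS(P): 9 reachable states
  p0 = c.((c.(0 | 0) + (0 + 0 + 0 | 0)) | c.c.c.0) → --c--▸ p1
  p1 = (c.(0 | 0) + (0 + 0 + 0 | 0)) | c.c.c.0 → --c--▸ p2, --c--▸ p3
  p2 = (c.(0 | 0) + (0 + 0 + 0 | 0)) | c.c.0 → --c--▸ p4, --c--▸ p5
  p3 = 0 | 0 | c.c.c.0 → --c--▸ p5
  p4 = (c.(0 | 0) + (0 + 0 + 0 | 0)) | c.0 → --c--▸ p6, --c--▸ p7
  p5 = 0 | 0 | c.c.0 → --c--▸ p7
  p6 = (c.(0 | 0) + (0 + 0 + 0 | 0)) | 0 → --c--▸ p8
  p7 = 0 | 0 | c.0 → --c--▸ p8
  p8 = 0 | 0 | 0 → deadlocked
LTS(Q): 9 reachable states
  q0 = c.((c.(0 | 0) + (0 + 0 + 0 | 0)) | c.a.c.0) → --c--▸ q1
  q1 = (c.(0 | 0) + (0 + 0 + 0 | 0)) | c.a.c.0 → --c--▸ q2, --c--▸ q3
  q2 = (c.(0 | 0) + (0 + 0 + 0 | 0)) | a.c.0 → --a--▸ q4, --c--▸ q5
  q3 = 0 | 0 | c.a.c.0 → --c--▸ q5
  q4 = (c.(0 | 0) + (0 + 0 + 0 | 0)) | c.0 → --c--▸ q6, --c--▸ q7
  q5 = 0 | 0 | a.c.0 → --a--▸ q7
  q6 = (c.(0 | 0) + (0 + 0 + 0 | 0)) | 0 → --c--▸ q8
  q7 = 0 | 0 | c.0 → --c--▸ q8
  q8 = 0 | 0 | 0 → deadlocked
Coarsest stable partition (strong bisimilarity classes):
  B0 = {p0}
  B1 = {p1}
  B2 = {p2, p3}
  B3 = {p4, p5, q4}
  B4 = {p6, p7, q6, q7}
  B5 = {p8, q8}
  B6 = {q0}
  B7 = {q1}
  B8 = {q2}
  B9 = {q5}
  B10 = {q3}
p0 ∈ B0, q0 ∈ B6 → different blocks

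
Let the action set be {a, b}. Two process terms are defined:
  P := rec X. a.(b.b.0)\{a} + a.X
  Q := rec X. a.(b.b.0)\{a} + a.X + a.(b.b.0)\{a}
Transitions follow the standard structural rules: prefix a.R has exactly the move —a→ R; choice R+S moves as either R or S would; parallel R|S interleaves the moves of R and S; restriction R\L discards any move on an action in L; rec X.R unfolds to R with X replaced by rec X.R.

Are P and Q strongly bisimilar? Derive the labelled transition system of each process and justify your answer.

Reachable graph of P (4 states):
  u0 = rec X. a.(b.b.0)\{a} + a.X ⊢ --a--▸ u0, --a--▸ u1
  u1 = (b.b.0)\{a} ⊢ --b--▸ u2
  u2 = (b.0)\{a} ⊢ --b--▸ u3
  u3 = 0\{a} ⊢ deadlocked
Reachable graph of Q (4 states):
  v0 = rec X. a.(b.b.0)\{a} + a.X + a.(b.b.0)\{a} ⊢ --a--▸ v0, --a--▸ v1
  v1 = (b.b.0)\{a} ⊢ --b--▸ v2
  v2 = (b.0)\{a} ⊢ --b--▸ v3
  v3 = 0\{a} ⊢ deadlocked
Coarsest stable partition (strong bisimilarity classes):
  B0 = {u0, v0}
  B1 = {u1, v1}
  B2 = {u2, v2}
  B3 = {u3, v3}
u0 ∈ B0, v0 ∈ B0 → same block

P ~ Q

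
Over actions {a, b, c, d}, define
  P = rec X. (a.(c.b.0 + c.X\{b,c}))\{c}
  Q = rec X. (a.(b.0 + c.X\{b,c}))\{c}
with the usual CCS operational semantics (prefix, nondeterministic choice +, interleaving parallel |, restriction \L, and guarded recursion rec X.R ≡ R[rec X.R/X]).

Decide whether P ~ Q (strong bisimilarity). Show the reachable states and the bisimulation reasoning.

P's transition system — 2 states:
  m0 = rec X. (a.(c.b.0 + c.X\{b,c}))\{c} → =a=> m1
  m1 = (c.b.0 + c.(rec X. (a.(c.b.0 + c.X\{b,c}))\{c})\{b,c})\{c} → deadlocked
Q's transition system — 3 states:
  n0 = rec X. (a.(b.0 + c.X\{b,c}))\{c} → =a=> n1
  n1 = (b.0 + c.(rec X. (a.(b.0 + c.X\{b,c}))\{c})\{b,c})\{c} → =b=> n2
  n2 = 0\{c} → deadlocked
Bisimilarity quotient blocks:
  B0 = {m0}
  B1 = {m1, n2}
  B2 = {n0}
  B3 = {n1}
m0 ∈ B0, n0 ∈ B2 → different blocks

P ≁ Q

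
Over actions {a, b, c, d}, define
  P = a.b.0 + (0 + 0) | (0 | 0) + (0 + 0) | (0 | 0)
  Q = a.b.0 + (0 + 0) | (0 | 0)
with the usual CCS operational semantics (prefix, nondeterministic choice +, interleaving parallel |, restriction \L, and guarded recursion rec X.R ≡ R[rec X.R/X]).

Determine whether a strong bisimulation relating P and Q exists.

Reachable graph of P (3 states):
  p0 = a.b.0 + (0 + 0) | (0 | 0) + (0 + 0) | (0 | 0) :: —a→ p1
  p1 = b.0 :: —b→ p2
  p2 = 0 :: stopped
Reachable graph of Q (3 states):
  q0 = a.b.0 + (0 + 0) | (0 | 0) :: —a→ q1
  q1 = b.0 :: —b→ q2
  q2 = 0 :: stopped
Bisimilarity quotient blocks:
  B0 = {p0, q0}
  B1 = {p1, q1}
  B2 = {p2, q2}
p0 ∈ B0, q0 ∈ B0 → same block

YES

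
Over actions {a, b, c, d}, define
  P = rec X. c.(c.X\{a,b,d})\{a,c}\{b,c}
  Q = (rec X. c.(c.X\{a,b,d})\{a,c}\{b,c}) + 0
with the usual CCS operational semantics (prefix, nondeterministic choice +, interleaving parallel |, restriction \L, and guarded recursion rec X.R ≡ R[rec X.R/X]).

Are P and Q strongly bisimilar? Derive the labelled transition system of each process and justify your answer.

P's transition system — 2 states:
  u0 = rec X. c.(c.X\{a,b,d})\{a,c}\{b,c} :: ··c··> u1
  u1 = (c.(rec X. c.(c.X\{a,b,d})\{a,c}\{b,c})\{a,b,d})\{a,c}\{b,c} :: ·
Q's transition system — 2 states:
  v0 = (rec X. c.(c.X\{a,b,d})\{a,c}\{b,c}) + 0 :: ··c··> v1
  v1 = (c.(rec X. c.(c.X\{a,b,d})\{a,c}\{b,c})\{a,b,d})\{a,c}\{b,c} :: ·
Partition-refinement fixed point:
  B0 = {u0, v0}
  B1 = {u1, v1}
u0 ∈ B0, v0 ∈ B0 → same block

bisimilar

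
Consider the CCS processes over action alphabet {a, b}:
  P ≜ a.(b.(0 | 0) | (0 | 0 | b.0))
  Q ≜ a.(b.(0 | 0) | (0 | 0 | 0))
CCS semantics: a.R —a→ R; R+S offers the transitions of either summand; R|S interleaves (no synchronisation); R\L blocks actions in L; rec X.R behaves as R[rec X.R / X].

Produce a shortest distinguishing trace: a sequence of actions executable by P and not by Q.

P's transition system — 5 states:
  m0 = a.(b.(0 | 0) | (0 | 0 | b.0)) → =a=> m1
  m1 = b.(0 | 0) | (0 | 0 | b.0) → =b=> m2, =b=> m3
  m2 = 0 | 0 | (0 | 0 | b.0) → =b=> m4
  m3 = b.(0 | 0) | (0 | 0 | 0) → =b=> m4
  m4 = 0 | 0 | (0 | 0 | 0) → ·
Q's transition system — 3 states:
  n0 = a.(b.(0 | 0) | (0 | 0 | 0)) → =a=> n1
  n1 = b.(0 | 0) | (0 | 0 | 0) → =b=> n2
  n2 = 0 | 0 | (0 | 0 | 0) → ·
Trace ⟨abb⟩ through P, begin at {m0}:
  after a @ step 1: {m1}
  after b @ step 2: {m2, m3}
  after b @ step 3: {m4}
  ✓ P
Trace ⟨abb⟩ through Q, begin at {n0}:
  after a @ step 1: {n1}
  after b @ step 2: {n2}
  after b @ step 3: ∅  — Q cannot continue

abb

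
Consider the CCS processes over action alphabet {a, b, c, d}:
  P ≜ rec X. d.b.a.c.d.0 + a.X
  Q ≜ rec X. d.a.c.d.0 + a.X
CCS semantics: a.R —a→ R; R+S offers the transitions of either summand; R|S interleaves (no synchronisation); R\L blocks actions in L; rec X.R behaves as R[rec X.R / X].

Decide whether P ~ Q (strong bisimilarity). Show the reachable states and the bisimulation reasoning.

LTS(P): 6 reachable states
  s0 = rec X. d.b.a.c.d.0 + a.X :: -a-> s0, -d-> s1
  s1 = b.a.c.d.0 :: -b-> s2
  s2 = a.c.d.0 :: -a-> s3
  s3 = c.d.0 :: -c-> s4
  s4 = d.0 :: -d-> s5
  s5 = 0 :: stopped
LTS(Q): 5 reachable states
  t0 = rec X. d.a.c.d.0 + a.X :: -a-> t0, -d-> t1
  t1 = a.c.d.0 :: -a-> t2
  t2 = c.d.0 :: -c-> t3
  t3 = d.0 :: -d-> t4
  t4 = 0 :: stopped
Coarsest stable partition (strong bisimilarity classes):
  B0 = {s0}
  B1 = {s1}
  B2 = {s2, t1}
  B3 = {s3, t2}
  B4 = {s4, t3}
  B5 = {s5, t4}
  B6 = {t0}
s0 ∈ B0, t0 ∈ B6 → different blocks

NO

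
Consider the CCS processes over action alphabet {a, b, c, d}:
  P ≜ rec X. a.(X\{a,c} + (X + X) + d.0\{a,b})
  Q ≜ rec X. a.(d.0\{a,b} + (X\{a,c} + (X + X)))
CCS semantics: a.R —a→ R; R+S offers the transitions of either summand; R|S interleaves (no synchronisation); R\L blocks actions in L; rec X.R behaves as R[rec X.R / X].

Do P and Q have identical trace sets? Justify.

YES

LTS(P): 3 reachable states
  p0 = rec X. a.(X\{a,c} + (X + X) + d.0\{a,b}) | =a=> p1
  p1 = (rec X. a.(X\{a,c} + (X + X) + d.0\{a,b}))\{a,c} + ((rec X. a.(X\{a,c} + (X + X) + d.0\{a,b})) + (rec X. a.(X\{a,c} + (X + X) + d.0\{a,b}))) + d.0\{a,b} | =a=> p1, =d=> p2
  p2 = 0\{a,b} | (no moves)
LTS(Q): 3 reachable states
  q0 = rec X. a.(d.0\{a,b} + (X\{a,c} + (X + X))) | =a=> q1
  q1 = d.0\{a,b} + ((rec X. a.(d.0\{a,b} + (X\{a,c} + (X + X))))\{a,c} + ((rec X. a.(d.0\{a,b} + (X\{a,c} + (X + X)))) + (rec X. a.(d.0\{a,b} + (X\{a,c} + (X + X)))))) | =a=> q1, =d=> q2
  q2 = 0\{a,b} | (no moves)
Bisimilarity quotient blocks:
  B0 = {p0, q0}
  B1 = {p1, q1}
  B2 = {p2, q2}
p0 ∈ B0, q0 ∈ B0 → same block
Bisimilar ⇒ trace-equivalent.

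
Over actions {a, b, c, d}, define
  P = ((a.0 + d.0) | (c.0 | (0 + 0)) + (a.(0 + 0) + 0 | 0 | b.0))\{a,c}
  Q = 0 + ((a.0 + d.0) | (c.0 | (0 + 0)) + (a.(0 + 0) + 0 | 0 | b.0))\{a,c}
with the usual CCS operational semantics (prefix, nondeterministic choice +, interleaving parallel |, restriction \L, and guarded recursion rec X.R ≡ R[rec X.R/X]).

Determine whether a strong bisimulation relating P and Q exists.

LTS(P): 3 reachable states
  p0 = ((a.0 + d.0) | (c.0 | (0 + 0)) + (a.(0 + 0) + 0 | 0 | b.0))\{a,c} :: -b-> p1, -d-> p2
  p1 = (0 | 0 | 0)\{a,c} :: deadlocked
  p2 = (0 | (c.0 | (0 + 0)))\{a,c} :: deadlocked
LTS(Q): 3 reachable states
  q0 = 0 + ((a.0 + d.0) | (c.0 | (0 + 0)) + (a.(0 + 0) + 0 | 0 | b.0))\{a,c} :: -b-> q1, -d-> q2
  q1 = (0 | 0 | 0)\{a,c} :: deadlocked
  q2 = (0 | (c.0 | (0 + 0)))\{a,c} :: deadlocked
Bisimilarity quotient blocks:
  B0 = {p0, q0}
  B1 = {p1, p2, q1, q2}
p0 ∈ B0, q0 ∈ B0 → same block

P ~ Q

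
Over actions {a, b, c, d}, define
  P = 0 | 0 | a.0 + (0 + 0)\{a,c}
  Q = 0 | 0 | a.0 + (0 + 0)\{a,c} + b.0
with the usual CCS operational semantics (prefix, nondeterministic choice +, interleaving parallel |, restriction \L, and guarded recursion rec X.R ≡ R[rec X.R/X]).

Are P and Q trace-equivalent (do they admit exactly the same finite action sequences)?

P's transition system — 2 states:
  u0 = 0 | 0 | a.0 + (0 + 0)\{a,c} | —a→ u1
  u1 = 0 | 0 | 0 | (no moves)
Q's transition system — 3 states:
  v0 = 0 | 0 | a.0 + (0 + 0)\{a,c} + b.0 | —a→ v1, —b→ v2
  v1 = 0 | 0 | 0 | (no moves)
  v2 = 0 | (no moves)
Trace ⟨b⟩ through Q, begin at {v0}:
  after b @ step 1: {v2}
  — Q admits the full trace.
Trace ⟨b⟩ through P, begin at {u0}:
  after b @ step 1: ∅ (P stuck)

traces(P) ≠ traces(Q) — witness ⟨b⟩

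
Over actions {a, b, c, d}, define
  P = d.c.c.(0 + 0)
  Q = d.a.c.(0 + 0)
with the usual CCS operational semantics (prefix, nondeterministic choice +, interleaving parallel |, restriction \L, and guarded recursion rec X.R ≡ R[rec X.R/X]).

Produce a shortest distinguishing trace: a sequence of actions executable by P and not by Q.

dc

Reachable graph of P (4 states):
  u0 = d.c.c.(0 + 0) | -d-> u1
  u1 = c.c.(0 + 0) | -c-> u2
  u2 = c.(0 + 0) | -c-> u3
  u3 = 0 + 0 | ·
Reachable graph of Q (4 states):
  v0 = d.a.c.(0 + 0) | -d-> v1
  v1 = a.c.(0 + 0) | -a-> v2
  v2 = c.(0 + 0) | -c-> v3
  v3 = 0 + 0 | ·
Trace ⟨dc⟩ through P, begin at {u0}:
  step 1 (d): {u1}
  step 2 (c): {u2}
  P completes σ.
Trace ⟨dc⟩ through Q, begin at {v0}:
  step 1 (d): {v1}
  step 2 (c): ∅  — Q cannot continue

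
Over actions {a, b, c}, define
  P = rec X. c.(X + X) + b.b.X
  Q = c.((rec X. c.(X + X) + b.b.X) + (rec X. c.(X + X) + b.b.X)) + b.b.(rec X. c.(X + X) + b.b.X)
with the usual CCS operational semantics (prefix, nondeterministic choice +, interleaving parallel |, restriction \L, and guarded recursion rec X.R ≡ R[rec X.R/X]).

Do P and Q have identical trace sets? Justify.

trace-equivalent

Reachable graph of P (3 states):
  m0 = rec X. c.(X + X) + b.b.X → --b--▸ m1, --c--▸ m2
  m1 = b.(rec X. c.(X + X) + b.b.X) → --b--▸ m0
  m2 = (rec X. c.(X + X) + b.b.X) + (rec X. c.(X + X) + b.b.X) → --b--▸ m1, --c--▸ m2
Reachable graph of Q (4 states):
  n0 = c.((rec X. c.(X + X) + b.b.X) + (rec X. c.(X + X) + b.b.X)) + b.b.(rec X. c.(X + X) + b.b.X) → --b--▸ n1, --c--▸ n2
  n1 = b.(rec X. c.(X + X) + b.b.X) → --b--▸ n3
  n2 = (rec X. c.(X + X) + b.b.X) + (rec X. c.(X + X) + b.b.X) → --b--▸ n1, --c--▸ n2
  n3 = rec X. c.(X + X) + b.b.X → --b--▸ n1, --c--▸ n2
Coarsest stable partition (strong bisimilarity classes):
  B0 = {m0, m2, n0, n2, n3}
  B1 = {m1, n1}
m0 ∈ B0, n0 ∈ B0 → same block
Bisimilar ⇒ trace-equivalent.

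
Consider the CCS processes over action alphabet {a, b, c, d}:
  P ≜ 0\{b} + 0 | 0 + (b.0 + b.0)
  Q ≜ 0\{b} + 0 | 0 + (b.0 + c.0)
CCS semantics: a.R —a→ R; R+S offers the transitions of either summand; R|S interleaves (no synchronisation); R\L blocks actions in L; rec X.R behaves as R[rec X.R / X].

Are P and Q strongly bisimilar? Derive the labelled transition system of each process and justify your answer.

P's transition system — 2 states:
  s0 = 0\{b} + 0 | 0 + (b.0 + b.0) has moves -b-> s1
  s1 = 0 has moves deadlocked
Q's transition system — 2 states:
  t0 = 0\{b} + 0 | 0 + (b.0 + c.0) has moves -b-> t1, -c-> t1
  t1 = 0 has moves deadlocked
Bisimilarity quotient blocks:
  B0 = {s0}
  B1 = {s1, t1}
  B2 = {t0}
s0 ∈ B0, t0 ∈ B2 → different blocks

not bisimilar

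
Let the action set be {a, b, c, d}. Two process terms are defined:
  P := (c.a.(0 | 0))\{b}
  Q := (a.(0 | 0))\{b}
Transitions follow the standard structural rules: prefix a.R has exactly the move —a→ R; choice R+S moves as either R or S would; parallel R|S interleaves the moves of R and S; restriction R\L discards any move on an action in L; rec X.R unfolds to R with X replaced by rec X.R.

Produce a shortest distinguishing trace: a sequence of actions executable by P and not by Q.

Reachable graph of P (3 states):
  u0 = (c.a.(0 | 0))\{b} :: —c→ u1
  u1 = (a.(0 | 0))\{b} :: —a→ u2
  u2 = (0 | 0)\{b} :: stopped
Reachable graph of Q (2 states):
  v0 = (a.(0 | 0))\{b} :: —a→ v1
  v1 = (0 | 0)\{b} :: stopped
Run σ = ⟨c⟩ on P: start {u0}
  [1] c ⇒ {u1}
  — P admits the full trace.
Run σ = ⟨c⟩ on Q: start {v0}
  [1] c ⇒ ∅  — Q cannot continue

c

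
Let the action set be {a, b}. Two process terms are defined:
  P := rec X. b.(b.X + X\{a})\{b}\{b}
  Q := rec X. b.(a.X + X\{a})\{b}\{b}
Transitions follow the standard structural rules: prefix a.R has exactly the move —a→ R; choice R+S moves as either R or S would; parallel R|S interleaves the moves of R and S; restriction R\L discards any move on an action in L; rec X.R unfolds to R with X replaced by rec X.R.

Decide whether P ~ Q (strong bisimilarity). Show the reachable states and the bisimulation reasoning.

NO

Reachable graph of P (2 states):
  p0 = rec X. b.(b.X + X\{a})\{b}\{b} has moves --b--▸ p1
  p1 = (b.(rec X. b.(b.X + X\{a})\{b}\{b}) + (rec X. b.(b.X + X\{a})\{b}\{b})\{a})\{b}\{b} has moves (no moves)
Reachable graph of Q (3 states):
  q0 = rec X. b.(a.X + X\{a})\{b}\{b} has moves --b--▸ q1
  q1 = (a.(rec X. b.(a.X + X\{a})\{b}\{b}) + (rec X. b.(a.X + X\{a})\{b}\{b})\{a})\{b}\{b} has moves --a--▸ q2
  q2 = (rec X. b.(a.X + X\{a})\{b}\{b})\{b}\{b} has moves (no moves)
Coarsest stable partition (strong bisimilarity classes):
  B0 = {p0}
  B1 = {p1, q2}
  B2 = {q0}
  B3 = {q1}
p0 ∈ B0, q0 ∈ B2 → different blocks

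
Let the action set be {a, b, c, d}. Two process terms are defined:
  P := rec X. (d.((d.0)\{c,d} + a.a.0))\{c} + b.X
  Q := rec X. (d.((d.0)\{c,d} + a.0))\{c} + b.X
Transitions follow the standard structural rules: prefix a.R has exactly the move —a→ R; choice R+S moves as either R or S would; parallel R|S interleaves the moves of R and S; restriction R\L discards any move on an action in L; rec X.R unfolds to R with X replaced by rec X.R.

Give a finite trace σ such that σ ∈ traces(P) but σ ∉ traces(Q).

daa

Reachable graph of P (4 states):
  u0 = rec X. (d.((d.0)\{c,d} + a.a.0))\{c} + b.X → -b-> u0, -d-> u1
  u1 = ((d.0)\{c,d} + a.a.0)\{c} → -a-> u2
  u2 = (a.0)\{c} → -a-> u3
  u3 = 0\{c} → ·
Reachable graph of Q (3 states):
  v0 = rec X. (d.((d.0)\{c,d} + a.0))\{c} + b.X → -b-> v0, -d-> v1
  v1 = ((d.0)\{c,d} + a.0)\{c} → -a-> v2
  v2 = 0\{c} → ·
Run σ = ⟨daa⟩ on P: start {u0}
  after d @ step 1: {u1}
  after a @ step 2: {u2}
  after a @ step 3: {u3}
  P completes σ.
Run σ = ⟨daa⟩ on Q: start {v0}
  after d @ step 1: {v1}
  after a @ step 2: {v2}
  after a @ step 3: no successor for Q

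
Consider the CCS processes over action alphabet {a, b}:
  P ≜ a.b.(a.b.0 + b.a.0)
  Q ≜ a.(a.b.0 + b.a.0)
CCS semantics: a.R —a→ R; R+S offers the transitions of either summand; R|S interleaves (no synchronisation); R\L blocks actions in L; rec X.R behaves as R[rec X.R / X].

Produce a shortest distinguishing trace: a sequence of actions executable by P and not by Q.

P's transition system — 6 states:
  u0 = a.b.(a.b.0 + b.a.0) ⊢ =a=> u1
  u1 = b.(a.b.0 + b.a.0) ⊢ =b=> u2
  u2 = a.b.0 + b.a.0 ⊢ =a=> u3, =b=> u4
  u3 = b.0 ⊢ =b=> u5
  u4 = a.0 ⊢ =a=> u5
  u5 = 0 ⊢ deadlocked
Q's transition system — 5 states:
  v0 = a.(a.b.0 + b.a.0) ⊢ =a=> v1
  v1 = a.b.0 + b.a.0 ⊢ =a=> v2, =b=> v3
  v2 = b.0 ⊢ =b=> v4
  v3 = a.0 ⊢ =a=> v4
  v4 = 0 ⊢ deadlocked
Executing abb from P (initial set {u0}):
  after a @ step 1: {u1}
  after b @ step 2: {u2}
  after b @ step 3: {u4}
  P completes σ.
Executing abb from Q (initial set {v0}):
  after a @ step 1: {v1}
  after b @ step 2: {v3}
  after b @ step 3: ∅ (Q stuck)

abb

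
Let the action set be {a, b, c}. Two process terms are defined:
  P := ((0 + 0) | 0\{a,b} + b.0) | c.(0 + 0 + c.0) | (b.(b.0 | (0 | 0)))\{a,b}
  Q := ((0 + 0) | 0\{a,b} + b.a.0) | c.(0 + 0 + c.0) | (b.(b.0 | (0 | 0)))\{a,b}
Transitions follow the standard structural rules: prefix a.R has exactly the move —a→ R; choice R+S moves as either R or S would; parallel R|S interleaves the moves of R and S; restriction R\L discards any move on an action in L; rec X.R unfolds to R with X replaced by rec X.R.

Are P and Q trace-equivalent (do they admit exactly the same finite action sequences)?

Reachable graph of P (6 states):
  u0 = ((0 + 0) | 0\{a,b} + b.0) | c.(0 + 0 + c.0) | (b.(b.0 | (0 | 0)))\{a,b} ⊢ —b→ u1, —c→ u2
  u1 = 0 | c.(0 + 0 + c.0) | (b.(b.0 | (0 | 0)))\{a,b} ⊢ —c→ u3
  u2 = ((0 + 0) | 0\{a,b} + b.0) | (0 + 0 + c.0) | (b.(b.0 | (0 | 0)))\{a,b} ⊢ —b→ u3, —c→ u4
  u3 = 0 | (0 + 0 + c.0) | (b.(b.0 | (0 | 0)))\{a,b} ⊢ —c→ u5
  u4 = ((0 + 0) | 0\{a,b} + b.0) | 0 | (b.(b.0 | (0 | 0)))\{a,b} ⊢ —b→ u5
  u5 = 0 | 0 | (b.(b.0 | (0 | 0)))\{a,b} ⊢ stopped
Reachable graph of Q (9 states):
  v0 = ((0 + 0) | 0\{a,b} + b.a.0) | c.(0 + 0 + c.0) | (b.(b.0 | (0 | 0)))\{a,b} ⊢ —b→ v1, —c→ v2
  v1 = a.0 | c.(0 + 0 + c.0) | (b.(b.0 | (0 | 0)))\{a,b} ⊢ —a→ v3, —c→ v4
  v2 = ((0 + 0) | 0\{a,b} + b.a.0) | (0 + 0 + c.0) | (b.(b.0 | (0 | 0)))\{a,b} ⊢ —b→ v4, —c→ v5
  v3 = 0 | c.(0 + 0 + c.0) | (b.(b.0 | (0 | 0)))\{a,b} ⊢ —c→ v6
  v4 = a.0 | (0 + 0 + c.0) | (b.(b.0 | (0 | 0)))\{a,b} ⊢ —a→ v6, —c→ v7
  v5 = ((0 + 0) | 0\{a,b} + b.a.0) | 0 | (b.(b.0 | (0 | 0)))\{a,b} ⊢ —b→ v7
  v6 = 0 | (0 + 0 + c.0) | (b.(b.0 | (0 | 0)))\{a,b} ⊢ —c→ v8
  v7 = a.0 | 0 | (b.(b.0 | (0 | 0)))\{a,b} ⊢ —a→ v8
  v8 = 0 | 0 | (b.(b.0 | (0 | 0)))\{a,b} ⊢ stopped
Executing ba from Q (initial set {v0}):
  [1] b ⇒ {v1}
  [2] a ⇒ {v3}
  Q completes σ.
Executing ba from P (initial set {u0}):
  [1] b ⇒ {u1}
  [2] a ⇒ ∅  — P cannot continue

NO — witness ⟨ba⟩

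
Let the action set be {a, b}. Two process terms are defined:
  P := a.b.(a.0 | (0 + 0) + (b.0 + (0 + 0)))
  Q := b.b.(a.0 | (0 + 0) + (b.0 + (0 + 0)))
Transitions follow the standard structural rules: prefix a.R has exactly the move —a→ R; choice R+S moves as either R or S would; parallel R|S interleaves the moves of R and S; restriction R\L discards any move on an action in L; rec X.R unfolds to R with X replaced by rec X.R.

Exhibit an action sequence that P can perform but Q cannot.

LTS(P): 5 reachable states
  m0 = a.b.(a.0 | (0 + 0) + (b.0 + (0 + 0))) | —a→ m1
  m1 = b.(a.0 | (0 + 0) + (b.0 + (0 + 0))) | —b→ m2
  m2 = a.0 | (0 + 0) + (b.0 + (0 + 0)) | —a→ m3, —b→ m4
  m3 = 0 | (0 + 0) | ∅
  m4 = 0 | ∅
LTS(Q): 5 reachable states
  n0 = b.b.(a.0 | (0 + 0) + (b.0 + (0 + 0))) | —b→ n1
  n1 = b.(a.0 | (0 + 0) + (b.0 + (0 + 0))) | —b→ n2
  n2 = a.0 | (0 + 0) + (b.0 + (0 + 0)) | —a→ n3, —b→ n4
  n3 = 0 | (0 + 0) | ∅
  n4 = 0 | ∅
Executing a from P (initial set {m0}):
  [1] a ⇒ {m1}
  ✓ P
Executing a from Q (initial set {n0}):
  [1] a ⇒ no successor for Q

a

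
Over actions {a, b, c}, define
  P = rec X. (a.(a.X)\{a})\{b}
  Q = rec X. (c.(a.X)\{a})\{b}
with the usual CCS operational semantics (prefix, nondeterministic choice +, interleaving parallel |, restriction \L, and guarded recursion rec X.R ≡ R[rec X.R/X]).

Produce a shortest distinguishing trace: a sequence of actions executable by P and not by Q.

a

LTS(P): 2 reachable states
  p0 = rec X. (a.(a.X)\{a})\{b} ⊢ --a--▸ p1
  p1 = (a.(rec X. (a.(a.X)\{a})\{b}))\{a}\{b} ⊢ ·
LTS(Q): 2 reachable states
  q0 = rec X. (c.(a.X)\{a})\{b} ⊢ --c--▸ q1
  q1 = (a.(rec X. (c.(a.X)\{a})\{b}))\{a}\{b} ⊢ ·
Trace ⟨a⟩ through P, begin at {p0}:
  [1] a ⇒ {p1}
  ✓ P
Trace ⟨a⟩ through Q, begin at {q0}:
  [1] a ⇒ ∅  — Q cannot continue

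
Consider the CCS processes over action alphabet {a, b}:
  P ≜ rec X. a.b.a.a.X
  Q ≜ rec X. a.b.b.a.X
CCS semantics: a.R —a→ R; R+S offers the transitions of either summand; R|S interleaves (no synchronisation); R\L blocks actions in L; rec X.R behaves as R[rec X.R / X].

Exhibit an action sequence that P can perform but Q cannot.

P's transition system — 4 states:
  u0 = rec X. a.b.a.a.X | ··a··> u1
  u1 = b.a.a.(rec X. a.b.a.a.X) | ··b··> u2
  u2 = a.a.(rec X. a.b.a.a.X) | ··a··> u3
  u3 = a.(rec X. a.b.a.a.X) | ··a··> u0
Q's transition system — 4 states:
  v0 = rec X. a.b.b.a.X | ··a··> v1
  v1 = b.b.a.(rec X. a.b.b.a.X) | ··b··> v2
  v2 = b.a.(rec X. a.b.b.a.X) | ··b··> v3
  v3 = a.(rec X. a.b.b.a.X) | ··a··> v0
Run σ = ⟨aba⟩ on P: start {u0}
  step 1 (a): {u1}
  step 2 (b): {u2}
  step 3 (a): {u3}
  P completes σ.
Run σ = ⟨aba⟩ on Q: start {v0}
  step 1 (a): {v1}
  step 2 (b): {v2}
  step 3 (a): ∅ (Q stuck)

aba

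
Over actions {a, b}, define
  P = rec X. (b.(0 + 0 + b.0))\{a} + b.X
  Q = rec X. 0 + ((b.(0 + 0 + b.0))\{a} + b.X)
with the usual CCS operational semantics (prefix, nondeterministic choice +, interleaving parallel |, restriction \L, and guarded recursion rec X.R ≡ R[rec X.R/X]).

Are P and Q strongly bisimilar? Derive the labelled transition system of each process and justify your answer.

LTS(P): 3 reachable states
  m0 = rec X. (b.(0 + 0 + b.0))\{a} + b.X ⊢ —b→ m0, —b→ m1
  m1 = (0 + 0 + b.0)\{a} ⊢ —b→ m2
  m2 = 0\{a} ⊢ (no moves)
LTS(Q): 3 reachable states
  n0 = rec X. 0 + ((b.(0 + 0 + b.0))\{a} + b.X) ⊢ —b→ n0, —b→ n1
  n1 = (0 + 0 + b.0)\{a} ⊢ —b→ n2
  n2 = 0\{a} ⊢ (no moves)
Partition-refinement fixed point:
  B0 = {m0, n0}
  B1 = {m1, n1}
  B2 = {m2, n2}
m0 ∈ B0, n0 ∈ B0 → same block

YES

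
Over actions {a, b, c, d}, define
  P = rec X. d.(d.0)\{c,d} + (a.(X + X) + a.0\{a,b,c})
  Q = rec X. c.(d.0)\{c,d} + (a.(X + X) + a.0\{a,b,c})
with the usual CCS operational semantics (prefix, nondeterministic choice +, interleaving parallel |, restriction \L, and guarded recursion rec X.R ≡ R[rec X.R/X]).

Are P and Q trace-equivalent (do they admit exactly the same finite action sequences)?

traces(P) ≠ traces(Q) — witness ⟨d⟩

Reachable graph of P (4 states):
  m0 = rec X. d.(d.0)\{c,d} + (a.(X + X) + a.0\{a,b,c}) :: --a--▸ m1, --a--▸ m2, --d--▸ m3
  m1 = (rec X. d.(d.0)\{c,d} + (a.(X + X) + a.0\{a,b,c})) + (rec X. d.(d.0)\{c,d} + (a.(X + X) + a.0\{a,b,c})) :: --a--▸ m1, --a--▸ m2, --d--▸ m3
  m2 = 0\{a,b,c} :: ·
  m3 = (d.0)\{c,d} :: ·
Reachable graph of Q (4 states):
  n0 = rec X. c.(d.0)\{c,d} + (a.(X + X) + a.0\{a,b,c}) :: --a--▸ n1, --a--▸ n2, --c--▸ n3
  n1 = (rec X. c.(d.0)\{c,d} + (a.(X + X) + a.0\{a,b,c})) + (rec X. c.(d.0)\{c,d} + (a.(X + X) + a.0\{a,b,c})) :: --a--▸ n1, --a--▸ n2, --c--▸ n3
  n2 = 0\{a,b,c} :: ·
  n3 = (d.0)\{c,d} :: ·
Executing d from P (initial set {m0}):
  [1] d ⇒ {m3}
  ✓ P
Executing d from Q (initial set {n0}):
  [1] d ⇒ ∅ (Q stuck)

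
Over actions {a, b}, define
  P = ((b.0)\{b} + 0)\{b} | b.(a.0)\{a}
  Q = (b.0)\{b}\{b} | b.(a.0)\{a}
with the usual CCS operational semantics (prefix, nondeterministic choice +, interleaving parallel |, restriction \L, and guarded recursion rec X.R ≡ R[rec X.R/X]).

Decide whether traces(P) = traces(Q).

Reachable graph of P (2 states):
  m0 = ((b.0)\{b} + 0)\{b} | b.(a.0)\{a} | --b--▸ m1
  m1 = ((b.0)\{b} + 0)\{b} | (a.0)\{a} | (no moves)
Reachable graph of Q (2 states):
  n0 = (b.0)\{b}\{b} | b.(a.0)\{a} | --b--▸ n1
  n1 = (b.0)\{b}\{b} | (a.0)\{a} | (no moves)
Coarsest stable partition (strong bisimilarity classes):
  B0 = {m0, n0}
  B1 = {m1, n1}
m0 ∈ B0, n0 ∈ B0 → same block
Bisimilar ⇒ trace-equivalent.

traces(P) = traces(Q)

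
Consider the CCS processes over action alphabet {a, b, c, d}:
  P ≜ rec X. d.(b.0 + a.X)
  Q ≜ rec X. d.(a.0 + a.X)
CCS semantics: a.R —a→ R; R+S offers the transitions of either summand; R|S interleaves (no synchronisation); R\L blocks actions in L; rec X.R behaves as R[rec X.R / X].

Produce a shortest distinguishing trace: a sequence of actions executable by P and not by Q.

db

P's transition system — 3 states:
  u0 = rec X. d.(b.0 + a.X) has moves =d=> u1
  u1 = b.0 + a.(rec X. d.(b.0 + a.X)) has moves =a=> u0, =b=> u2
  u2 = 0 has moves ·
Q's transition system — 3 states:
  v0 = rec X. d.(a.0 + a.X) has moves =d=> v1
  v1 = a.0 + a.(rec X. d.(a.0 + a.X)) has moves =a=> v0, =a=> v2
  v2 = 0 has moves ·
Run σ = ⟨db⟩ on P: start {u0}
  step 1 (d): {u1}
  step 2 (b): {u2}
  ✓ P
Run σ = ⟨db⟩ on Q: start {v0}
  step 1 (d): {v1}
  step 2 (b): ∅  — Q cannot continue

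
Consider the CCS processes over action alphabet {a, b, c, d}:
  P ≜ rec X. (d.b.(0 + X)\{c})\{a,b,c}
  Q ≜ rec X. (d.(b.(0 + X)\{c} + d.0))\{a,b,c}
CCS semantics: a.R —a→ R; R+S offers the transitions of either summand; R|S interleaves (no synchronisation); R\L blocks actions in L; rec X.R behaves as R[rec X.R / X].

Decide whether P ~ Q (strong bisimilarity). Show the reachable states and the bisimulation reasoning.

LTS(P): 2 reachable states
  s0 = rec X. (d.b.(0 + X)\{c})\{a,b,c} :: =d=> s1
  s1 = (b.(0 + (rec X. (d.b.(0 + X)\{c})\{a,b,c}))\{c})\{a,b,c} :: stopped
LTS(Q): 3 reachable states
  t0 = rec X. (d.(b.(0 + X)\{c} + d.0))\{a,b,c} :: =d=> t1
  t1 = (b.(0 + (rec X. (d.(b.(0 + X)\{c} + d.0))\{a,b,c}))\{c} + d.0)\{a,b,c} :: =d=> t2
  t2 = 0\{a,b,c} :: stopped
Partition-refinement fixed point:
  B0 = {s0, t1}
  B1 = {s1, t2}
  B2 = {t0}
s0 ∈ B0, t0 ∈ B2 → different blocks

P ≁ Q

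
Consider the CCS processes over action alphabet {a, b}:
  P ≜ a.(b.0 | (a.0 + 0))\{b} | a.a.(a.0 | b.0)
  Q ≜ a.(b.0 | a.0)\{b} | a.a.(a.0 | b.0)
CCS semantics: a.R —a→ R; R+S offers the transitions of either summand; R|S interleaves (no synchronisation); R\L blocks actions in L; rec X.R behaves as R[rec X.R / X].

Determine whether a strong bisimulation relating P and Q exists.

P ~ Q

Reachable graph of P (18 states):
  m0 = a.(b.0 | (a.0 + 0))\{b} | a.a.(a.0 | b.0) :: =a=> m1, =a=> m2
  m1 = (b.0 | (a.0 + 0))\{b} | a.a.(a.0 | b.0) :: =a=> m3, =a=> m4
  m2 = a.(b.0 | (a.0 + 0))\{b} | a.(a.0 | b.0) :: =a=> m3, =a=> m5
  m3 = (b.0 | (a.0 + 0))\{b} | a.(a.0 | b.0) :: =a=> m6, =a=> m7
  m4 = (b.0 | 0)\{b} | a.a.(a.0 | b.0) :: =a=> m7
  m5 = a.(b.0 | (a.0 + 0))\{b} | (a.0 | b.0) :: =a=> m6, =a=> m8, =b=> m9
  m6 = (b.0 | (a.0 + 0))\{b} | (a.0 | b.0) :: =a=> m10, =a=> m11, =b=> m12
  m7 = (b.0 | 0)\{b} | a.(a.0 | b.0) :: =a=> m11
  m8 = a.(b.0 | (a.0 + 0))\{b} | (0 | b.0) :: =a=> m10, =b=> m13
  m9 = a.(b.0 | (a.0 + 0))\{b} | (a.0 | 0) :: =a=> m12, =a=> m13
  m10 = (b.0 | (a.0 + 0))\{b} | (0 | b.0) :: =a=> m14, =b=> m15
  m11 = (b.0 | 0)\{b} | (a.0 | b.0) :: =a=> m14, =b=> m16
  m12 = (b.0 | (a.0 + 0))\{b} | (a.0 | 0) :: =a=> m15, =a=> m16
  m13 = a.(b.0 | (a.0 + 0))\{b} | (0 | 0) :: =a=> m15
  m14 = (b.0 | 0)\{b} | (0 | b.0) :: =b=> m17
  m15 = (b.0 | (a.0 + 0))\{b} | (0 | 0) :: =a=> m17
  m16 = (b.0 | 0)\{b} | (a.0 | 0) :: =a=> m17
  m17 = (b.0 | 0)\{b} | (0 | 0) :: ·
Reachable graph of Q (18 states):
  n0 = a.(b.0 | a.0)\{b} | a.a.(a.0 | b.0) :: =a=> n1, =a=> n2
  n1 = (b.0 | a.0)\{b} | a.a.(a.0 | b.0) :: =a=> n3, =a=> n4
  n2 = a.(b.0 | a.0)\{b} | a.(a.0 | b.0) :: =a=> n4, =a=> n5
  n3 = (b.0 | 0)\{b} | a.a.(a.0 | b.0) :: =a=> n6
  n4 = (b.0 | a.0)\{b} | a.(a.0 | b.0) :: =a=> n6, =a=> n7
  n5 = a.(b.0 | a.0)\{b} | (a.0 | b.0) :: =a=> n7, =a=> n8, =b=> n9
  n6 = (b.0 | 0)\{b} | a.(a.0 | b.0) :: =a=> n10
  n7 = (b.0 | a.0)\{b} | (a.0 | b.0) :: =a=> n10, =a=> n11, =b=> n12
  n8 = a.(b.0 | a.0)\{b} | (0 | b.0) :: =a=> n11, =b=> n13
  n9 = a.(b.0 | a.0)\{b} | (a.0 | 0) :: =a=> n12, =a=> n13
  n10 = (b.0 | 0)\{b} | (a.0 | b.0) :: =a=> n14, =b=> n15
  n11 = (b.0 | a.0)\{b} | (0 | b.0) :: =a=> n14, =b=> n16
  n12 = (b.0 | a.0)\{b} | (a.0 | 0) :: =a=> n15, =a=> n16
  n13 = a.(b.0 | a.0)\{b} | (0 | 0) :: =a=> n16
  n14 = (b.0 | 0)\{b} | (0 | b.0) :: =b=> n17
  n15 = (b.0 | 0)\{b} | (a.0 | 0) :: =a=> n17
  n16 = (b.0 | a.0)\{b} | (0 | 0) :: =a=> n17
  n17 = (b.0 | 0)\{b} | (0 | 0) :: ·
Partition-refinement fixed point:
  B0 = {m0, n0}
  B1 = {m2, n2}
  B2 = {m3, n4}
  B3 = {m7, n6}
  B4 = {m10, m11, n10, n11}
  B5 = {m14, n14}
  B6 = {m17, n17}
  B7 = {m15, m16, n15, n16}
  B8 = {m6, m8, n7, n8}
  B9 = {m12, m13, n12, n13}
  B10 = {m5, n5}
  B11 = {m9, n9}
  B12 = {m1, n1}
  B13 = {m4, n3}
m0 ∈ B0, n0 ∈ B0 → same block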